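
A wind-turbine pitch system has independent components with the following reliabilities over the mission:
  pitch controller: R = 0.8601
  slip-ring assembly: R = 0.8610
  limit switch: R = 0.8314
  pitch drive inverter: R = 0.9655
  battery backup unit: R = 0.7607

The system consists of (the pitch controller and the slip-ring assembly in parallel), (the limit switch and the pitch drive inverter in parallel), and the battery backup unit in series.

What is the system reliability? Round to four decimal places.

0.7416

Parallel (pitch controller and slip-ring assembly): 1 − (1 − 0.860100)(1 − 0.861000) = 0.980554
Parallel (limit switch and pitch drive inverter): 1 − (1 − 0.831400)(1 − 0.965500) = 0.994183
Series ([0.980554], [0.994183], and battery backup unit): 0.980554 × 0.994183 × 0.760700 = 0.7416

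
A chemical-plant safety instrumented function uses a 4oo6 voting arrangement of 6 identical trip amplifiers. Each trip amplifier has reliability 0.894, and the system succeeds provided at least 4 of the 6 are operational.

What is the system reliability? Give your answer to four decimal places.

0.9814

R = Σ_{i=4}^{6} C(6,i) p^i (1−p)^{6−i} with p = 0.894
C(6,4)·0.894^4·0.106^2 = 0.107660
C(6,5)·0.894^5·0.106^1 = 0.363199
C(6,6)·0.894^6·0.106^0 = 0.510535
Sum = 0.9814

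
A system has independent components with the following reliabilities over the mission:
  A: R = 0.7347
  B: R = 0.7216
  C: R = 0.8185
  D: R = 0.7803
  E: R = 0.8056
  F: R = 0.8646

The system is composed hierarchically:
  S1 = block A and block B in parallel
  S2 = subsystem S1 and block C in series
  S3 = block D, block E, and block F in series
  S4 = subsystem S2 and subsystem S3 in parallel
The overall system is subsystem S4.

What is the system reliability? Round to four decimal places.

0.8895

Parallel (A and B): 1 − (1 − 0.734700)(1 − 0.721600) = 0.926140
Series ([0.926140] and C): 0.926140 × 0.818500 = 0.758046
Series (D, E, and F): 0.780300 × 0.805600 × 0.864600 = 0.543496
Parallel ([0.758046] and [0.543496]): 1 − (1 − 0.758046)(1 − 0.543496) = 0.8895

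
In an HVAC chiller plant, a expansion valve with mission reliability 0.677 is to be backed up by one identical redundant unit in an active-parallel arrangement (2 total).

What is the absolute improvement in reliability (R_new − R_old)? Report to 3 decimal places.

R_before = 0.677
R_after = 1 − (1 − 0.677)^2 = 0.896
ΔR = 0.896 − 0.677 = 0.219

0.219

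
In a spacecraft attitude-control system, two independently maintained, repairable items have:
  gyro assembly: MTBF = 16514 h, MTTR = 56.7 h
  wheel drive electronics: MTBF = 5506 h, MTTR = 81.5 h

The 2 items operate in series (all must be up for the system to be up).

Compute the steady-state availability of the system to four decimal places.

0.9820

A(gyro assembly) = MTBF/(MTBF+MTTR) = 16514/(16514+56.7) = 0.996578
A(wheel drive electronics) = MTBF/(MTBF+MTTR) = 5506/(5506+81.5) = 0.985414
Series availability: 0.996578 × 0.985414 = 0.9820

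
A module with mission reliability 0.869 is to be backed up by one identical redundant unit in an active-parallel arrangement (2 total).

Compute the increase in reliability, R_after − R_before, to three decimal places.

R_before = 0.869
R_after = 1 − (1 − 0.869)^2 = 0.983
ΔR = 0.983 − 0.869 = 0.114

0.114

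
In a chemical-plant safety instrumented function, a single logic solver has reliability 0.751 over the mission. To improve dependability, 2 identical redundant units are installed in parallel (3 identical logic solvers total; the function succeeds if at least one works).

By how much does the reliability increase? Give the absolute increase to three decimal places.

0.234

R_before = 0.751
R_after = 1 − (1 − 0.751)^3 = 0.985
ΔR = 0.985 − 0.751 = 0.234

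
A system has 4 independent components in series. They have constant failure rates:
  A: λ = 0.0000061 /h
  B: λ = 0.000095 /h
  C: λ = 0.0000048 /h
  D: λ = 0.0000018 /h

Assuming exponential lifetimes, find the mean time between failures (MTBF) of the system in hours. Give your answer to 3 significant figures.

Series of exponential components: λ_sys = Σ λ_i
λ_sys = 0.0000061 + 0.000095 + 0.0000048 + 0.0000018 = 1.0770e-04 /h
MTBF = 1 / λ_sys = 9290 h

9290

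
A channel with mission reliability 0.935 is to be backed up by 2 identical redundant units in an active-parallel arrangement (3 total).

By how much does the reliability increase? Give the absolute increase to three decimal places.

0.065

R_before = 0.935
R_after = 1 − (1 − 0.935)^3 = 1.000
ΔR = 1.000 − 0.935 = 0.065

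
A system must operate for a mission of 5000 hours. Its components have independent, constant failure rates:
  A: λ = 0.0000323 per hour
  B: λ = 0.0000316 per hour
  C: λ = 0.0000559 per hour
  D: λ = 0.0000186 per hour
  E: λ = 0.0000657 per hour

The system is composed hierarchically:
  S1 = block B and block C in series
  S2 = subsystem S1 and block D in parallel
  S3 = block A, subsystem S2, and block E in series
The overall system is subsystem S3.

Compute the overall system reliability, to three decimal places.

0.593

R(A) = exp(−0.0000323 × 5000) = 0.85087
R(B) = exp(−0.0000316 × 5000) = 0.85385
R(C) = exp(−0.0000559 × 5000) = 0.75616
R(D) = exp(−0.0000186 × 5000) = 0.91119
R(E) = exp(−0.0000657 × 5000) = 0.72000
Series (B and C): 0.85385 × 0.75616 = 0.64565
Parallel ([0.64565] and D): 1 − (1 − 0.64565)(1 − 0.91119) = 0.96853
Series (A, [0.96853], and E): 0.85087 × 0.96853 × 0.72000 = 0.593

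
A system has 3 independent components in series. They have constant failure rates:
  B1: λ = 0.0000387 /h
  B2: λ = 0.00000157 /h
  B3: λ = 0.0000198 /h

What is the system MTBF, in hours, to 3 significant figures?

16600

Series of exponential components: λ_sys = Σ λ_i
λ_sys = 0.0000387 + 0.00000157 + 0.0000198 = 6.0070e-05 /h
MTBF = 1 / λ_sys = 16600 h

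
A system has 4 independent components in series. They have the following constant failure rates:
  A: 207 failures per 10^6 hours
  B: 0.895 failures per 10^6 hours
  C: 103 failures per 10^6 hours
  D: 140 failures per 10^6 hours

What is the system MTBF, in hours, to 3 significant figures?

2220

Series of exponential components: λ_sys = Σ λ_i
λ_sys = 0.000207 + 0.000000895 + 0.000103 + 0.000140 = 4.5089e-04 /h
MTBF = 1 / λ_sys = 2220 h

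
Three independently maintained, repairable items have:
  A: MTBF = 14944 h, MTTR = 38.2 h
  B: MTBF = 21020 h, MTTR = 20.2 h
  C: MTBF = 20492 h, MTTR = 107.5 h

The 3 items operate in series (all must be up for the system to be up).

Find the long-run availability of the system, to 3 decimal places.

A(A) = MTBF/(MTBF+MTTR) = 14944/(14944+38.2) = 0.997450
A(B) = MTBF/(MTBF+MTTR) = 21020/(21020+20.2) = 0.999040
A(C) = MTBF/(MTBF+MTTR) = 20492/(20492+107.5) = 0.994781
Series availability: 0.997450 × 0.999040 × 0.994781 = 0.991

0.991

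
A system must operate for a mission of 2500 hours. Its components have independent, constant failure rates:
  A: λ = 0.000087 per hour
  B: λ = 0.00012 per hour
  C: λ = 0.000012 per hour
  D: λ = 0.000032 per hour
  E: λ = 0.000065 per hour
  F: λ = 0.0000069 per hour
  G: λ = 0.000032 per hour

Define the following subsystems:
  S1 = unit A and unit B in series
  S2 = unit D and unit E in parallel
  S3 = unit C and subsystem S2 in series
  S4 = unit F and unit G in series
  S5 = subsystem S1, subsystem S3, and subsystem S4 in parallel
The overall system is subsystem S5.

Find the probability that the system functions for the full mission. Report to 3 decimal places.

0.998

R(A) = exp(−0.000087 × 2500) = 0.80453
R(B) = exp(−0.00012 × 2500) = 0.74082
R(C) = exp(−0.000012 × 2500) = 0.97045
R(D) = exp(−0.000032 × 2500) = 0.92312
R(E) = exp(−0.000065 × 2500) = 0.85002
R(F) = exp(−0.0000069 × 2500) = 0.98290
R(G) = exp(−0.000032 × 2500) = 0.92312
Series (A and B): 0.80453 × 0.74082 = 0.59601
Parallel (D and E): 1 − (1 − 0.92312)(1 − 0.85002) = 0.98847
Series (C and [0.98847]): 0.97045 × 0.98847 = 0.95926
Series (F and G): 0.98290 × 0.92312 = 0.90733
Parallel ([0.59601], [0.95926], and [0.90733]): 1 − (1 − 0.59601)(1 − 0.95926)(1 − 0.90733) = 0.998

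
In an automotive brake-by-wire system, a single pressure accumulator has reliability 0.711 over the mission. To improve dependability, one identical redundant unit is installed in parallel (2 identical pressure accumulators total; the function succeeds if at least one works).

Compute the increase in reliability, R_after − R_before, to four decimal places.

R_before = 0.711
R_after = 1 − (1 − 0.711)^2 = 0.9165
ΔR = 0.9165 − 0.711 = 0.2055

0.2055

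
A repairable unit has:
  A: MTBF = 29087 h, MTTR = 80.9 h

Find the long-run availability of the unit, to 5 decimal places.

0.99723

A(A) = MTBF/(MTBF+MTTR) = 29087/(29087+80.9) = 0.99723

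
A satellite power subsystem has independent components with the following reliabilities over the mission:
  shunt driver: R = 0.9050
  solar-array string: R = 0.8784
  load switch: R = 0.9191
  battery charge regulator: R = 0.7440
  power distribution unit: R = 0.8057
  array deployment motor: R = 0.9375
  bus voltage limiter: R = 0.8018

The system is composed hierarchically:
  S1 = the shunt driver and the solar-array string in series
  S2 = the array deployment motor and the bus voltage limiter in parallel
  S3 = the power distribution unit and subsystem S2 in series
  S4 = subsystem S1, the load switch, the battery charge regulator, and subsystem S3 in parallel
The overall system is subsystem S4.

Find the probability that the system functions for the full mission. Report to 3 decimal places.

Series (shunt driver and solar-array string): 0.90500 × 0.87840 = 0.79495
Parallel (array deployment motor and bus voltage limiter): 1 − (1 − 0.93750)(1 − 0.80180) = 0.98761
Series (power distribution unit and [0.98761]): 0.80570 × 0.98761 = 0.79572
Parallel ([0.79495], load switch, battery charge regulator, and [0.79572]): 1 − (1 − 0.79495)(1 − 0.91910)(1 − 0.74400)(1 − 0.79572) = 0.999

0.999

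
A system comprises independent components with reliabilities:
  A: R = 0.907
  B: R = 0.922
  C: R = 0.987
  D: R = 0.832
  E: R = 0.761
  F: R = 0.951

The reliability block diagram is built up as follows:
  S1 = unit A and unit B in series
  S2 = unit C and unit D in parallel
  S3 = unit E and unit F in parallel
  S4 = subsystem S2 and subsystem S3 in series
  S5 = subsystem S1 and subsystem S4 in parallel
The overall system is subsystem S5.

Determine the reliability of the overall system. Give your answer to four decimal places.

0.9977

Series (A and B): 0.907000 × 0.922000 = 0.836254
Parallel (C and D): 1 − (1 − 0.987000)(1 − 0.832000) = 0.997816
Parallel (E and F): 1 − (1 − 0.761000)(1 − 0.951000) = 0.988289
Series ([0.997816] and [0.988289]): 0.997816 × 0.988289 = 0.986131
Parallel ([0.836254] and [0.986131]): 1 − (1 − 0.836254)(1 − 0.986131) = 0.9977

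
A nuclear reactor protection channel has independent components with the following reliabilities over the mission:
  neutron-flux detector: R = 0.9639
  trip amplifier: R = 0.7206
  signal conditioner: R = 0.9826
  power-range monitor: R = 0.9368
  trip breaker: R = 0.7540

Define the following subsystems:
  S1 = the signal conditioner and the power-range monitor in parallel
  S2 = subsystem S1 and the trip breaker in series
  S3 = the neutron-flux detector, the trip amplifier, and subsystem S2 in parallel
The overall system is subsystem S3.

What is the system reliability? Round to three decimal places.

Parallel (signal conditioner and power-range monitor): 1 − (1 − 0.98260)(1 − 0.93680) = 0.99890
Series ([0.99890] and trip breaker): 0.99890 × 0.75400 = 0.75317
Parallel (neutron-flux detector, trip amplifier, and [0.75317]): 1 − (1 − 0.96390)(1 − 0.72060)(1 − 0.75317) = 0.998

0.998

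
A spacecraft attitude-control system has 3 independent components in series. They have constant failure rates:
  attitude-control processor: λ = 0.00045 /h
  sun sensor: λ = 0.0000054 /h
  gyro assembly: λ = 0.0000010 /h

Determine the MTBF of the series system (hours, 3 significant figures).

Series of exponential components: λ_sys = Σ λ_i
λ_sys = 0.00045 + 0.0000054 + 0.0000010 = 4.5640e-04 /h
MTBF = 1 / λ_sys = 2190 h

2190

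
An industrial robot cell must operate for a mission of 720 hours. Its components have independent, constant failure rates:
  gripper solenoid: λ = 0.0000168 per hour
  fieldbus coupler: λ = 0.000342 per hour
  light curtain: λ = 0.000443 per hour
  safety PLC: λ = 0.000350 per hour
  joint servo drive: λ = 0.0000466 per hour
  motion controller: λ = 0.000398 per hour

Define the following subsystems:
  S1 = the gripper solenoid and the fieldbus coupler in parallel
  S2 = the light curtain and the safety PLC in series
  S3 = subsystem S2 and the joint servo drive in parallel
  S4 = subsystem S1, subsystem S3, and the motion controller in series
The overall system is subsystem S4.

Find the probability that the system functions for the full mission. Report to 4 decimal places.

R(gripper solenoid) = exp(−0.0000168 × 720) = 0.987977
R(fieldbus coupler) = exp(−0.000342 × 720) = 0.781735
R(light curtain) = exp(−0.000443 × 720) = 0.726905
R(safety PLC) = exp(−0.000350 × 720) = 0.777245
R(joint servo drive) = exp(−0.0000466 × 720) = 0.967005
R(motion controller) = exp(−0.000398 × 720) = 0.750842
Parallel (gripper solenoid and fieldbus coupler): 1 − (1 − 0.987977)(1 − 0.781735) = 0.997376
Series (light curtain and safety PLC): 0.726905 × 0.777245 = 0.564983
Parallel ([0.564983] and joint servo drive): 1 − (1 − 0.564983)(1 − 0.967005) = 0.985647
Series ([0.997376], [0.985647], and motion controller): 0.997376 × 0.985647 × 0.750842 = 0.7381

0.7381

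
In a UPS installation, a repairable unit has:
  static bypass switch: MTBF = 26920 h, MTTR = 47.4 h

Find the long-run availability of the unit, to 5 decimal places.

0.99824

A(static bypass switch) = MTBF/(MTBF+MTTR) = 26920/(26920+47.4) = 0.99824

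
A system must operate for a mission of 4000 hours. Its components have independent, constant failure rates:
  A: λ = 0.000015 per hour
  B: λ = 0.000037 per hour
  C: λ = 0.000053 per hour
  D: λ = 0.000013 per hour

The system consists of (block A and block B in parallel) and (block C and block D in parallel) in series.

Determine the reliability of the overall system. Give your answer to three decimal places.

0.982

R(A) = exp(−0.000015 × 4000) = 0.94176
R(B) = exp(−0.000037 × 4000) = 0.86243
R(C) = exp(−0.000053 × 4000) = 0.80896
R(D) = exp(−0.000013 × 4000) = 0.94933
Parallel (A and B): 1 − (1 − 0.94176)(1 − 0.86243) = 0.99199
Parallel (C and D): 1 − (1 − 0.80896)(1 − 0.94933) = 0.99032
Series ([0.99199] and [0.99032]): 0.99199 × 0.99032 = 0.982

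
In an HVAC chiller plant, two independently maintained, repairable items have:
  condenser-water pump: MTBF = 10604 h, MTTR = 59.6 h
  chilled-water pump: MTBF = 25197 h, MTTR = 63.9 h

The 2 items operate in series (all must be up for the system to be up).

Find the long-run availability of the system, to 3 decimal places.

0.992

A(condenser-water pump) = MTBF/(MTBF+MTTR) = 10604/(10604+59.6) = 0.994411
A(chilled-water pump) = MTBF/(MTBF+MTTR) = 25197/(25197+63.9) = 0.997470
Series availability: 0.994411 × 0.997470 = 0.992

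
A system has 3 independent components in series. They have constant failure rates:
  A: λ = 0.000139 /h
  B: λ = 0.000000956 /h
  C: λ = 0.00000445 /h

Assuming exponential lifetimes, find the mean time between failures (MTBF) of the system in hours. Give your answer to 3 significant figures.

Series of exponential components: λ_sys = Σ λ_i
λ_sys = 0.000139 + 0.000000956 + 0.00000445 = 1.4441e-04 /h
MTBF = 1 / λ_sys = 6920 h

6920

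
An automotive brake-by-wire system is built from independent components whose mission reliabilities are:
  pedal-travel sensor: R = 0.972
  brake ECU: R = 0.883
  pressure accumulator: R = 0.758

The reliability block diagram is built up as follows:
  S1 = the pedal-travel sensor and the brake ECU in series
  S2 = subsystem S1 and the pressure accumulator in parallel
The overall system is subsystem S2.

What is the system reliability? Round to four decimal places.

Series (pedal-travel sensor and brake ECU): 0.972000 × 0.883000 = 0.858276
Parallel ([0.858276] and pressure accumulator): 1 − (1 − 0.858276)(1 − 0.758000) = 0.9657

0.9657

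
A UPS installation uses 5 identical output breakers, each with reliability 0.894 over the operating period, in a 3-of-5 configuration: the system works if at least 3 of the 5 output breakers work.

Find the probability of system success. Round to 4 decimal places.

R = Σ_{i=3}^{5} C(5,i) p^i (1−p)^{5−i} with p = 0.894
C(5,3)·0.894^3·0.106^2 = 0.080283
C(5,4)·0.894^4·0.106^1 = 0.338552
C(5,5)·0.894^5·0.106^0 = 0.571068
Sum = 0.9899

0.9899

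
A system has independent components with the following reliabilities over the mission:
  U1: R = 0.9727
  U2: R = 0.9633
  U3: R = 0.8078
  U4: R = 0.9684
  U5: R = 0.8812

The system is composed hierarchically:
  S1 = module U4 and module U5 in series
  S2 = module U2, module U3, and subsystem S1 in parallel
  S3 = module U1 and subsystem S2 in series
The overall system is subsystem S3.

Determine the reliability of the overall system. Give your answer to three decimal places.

0.972

Series (U4 and U5): 0.96840 × 0.88120 = 0.85335
Parallel (U2, U3, and [0.85335]): 1 − (1 − 0.96330)(1 − 0.80780)(1 − 0.85335) = 0.99897
Series (U1 and [0.99897]): 0.97270 × 0.99897 = 0.972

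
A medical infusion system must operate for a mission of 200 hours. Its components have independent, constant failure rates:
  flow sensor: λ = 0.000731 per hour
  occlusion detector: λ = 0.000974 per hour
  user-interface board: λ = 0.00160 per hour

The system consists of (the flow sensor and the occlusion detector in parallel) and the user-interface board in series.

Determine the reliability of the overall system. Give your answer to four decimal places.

0.7087

R(flow sensor) = exp(−0.000731 × 200) = 0.863985
R(occlusion detector) = exp(−0.000974 × 200) = 0.822999
R(user-interface board) = exp(−0.00160 × 200) = 0.726149
Parallel (flow sensor and occlusion detector): 1 − (1 − 0.863985)(1 − 0.822999) = 0.975925
Series ([0.975925] and user-interface board): 0.975925 × 0.726149 = 0.7087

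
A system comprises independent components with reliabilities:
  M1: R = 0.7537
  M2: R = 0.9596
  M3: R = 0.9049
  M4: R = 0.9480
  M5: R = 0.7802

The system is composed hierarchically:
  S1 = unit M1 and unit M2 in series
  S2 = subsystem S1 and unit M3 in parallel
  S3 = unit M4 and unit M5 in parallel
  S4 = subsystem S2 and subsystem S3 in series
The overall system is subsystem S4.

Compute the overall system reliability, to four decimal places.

Series (M1 and M2): 0.753700 × 0.959600 = 0.723251
Parallel ([0.723251] and M3): 1 − (1 − 0.723251)(1 − 0.904900) = 0.973681
Parallel (M4 and M5): 1 − (1 − 0.948000)(1 − 0.780200) = 0.988570
Series ([0.973681] and [0.988570]): 0.973681 × 0.988570 = 0.9626

0.9626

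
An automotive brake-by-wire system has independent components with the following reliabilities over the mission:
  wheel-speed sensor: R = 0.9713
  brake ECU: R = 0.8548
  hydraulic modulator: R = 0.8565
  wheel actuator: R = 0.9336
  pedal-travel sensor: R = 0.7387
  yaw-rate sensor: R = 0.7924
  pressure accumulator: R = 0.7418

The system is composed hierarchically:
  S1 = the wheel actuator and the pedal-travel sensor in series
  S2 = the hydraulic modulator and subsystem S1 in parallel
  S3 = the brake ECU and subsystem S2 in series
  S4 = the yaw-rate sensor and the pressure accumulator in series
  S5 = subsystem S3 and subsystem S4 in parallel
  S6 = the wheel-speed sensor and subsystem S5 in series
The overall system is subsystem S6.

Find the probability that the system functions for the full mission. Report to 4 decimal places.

0.8979

Series (wheel actuator and pedal-travel sensor): 0.933600 × 0.738700 = 0.689650
Parallel (hydraulic modulator and [0.689650]): 1 − (1 − 0.856500)(1 − 0.689650) = 0.955465
Series (brake ECU and [0.955465]): 0.854800 × 0.955465 = 0.816731
Series (yaw-rate sensor and pressure accumulator): 0.792400 × 0.741800 = 0.587802
Parallel ([0.816731] and [0.587802]): 1 − (1 − 0.816731)(1 − 0.587802) = 0.924457
Series (wheel-speed sensor and [0.924457]): 0.971300 × 0.924457 = 0.8979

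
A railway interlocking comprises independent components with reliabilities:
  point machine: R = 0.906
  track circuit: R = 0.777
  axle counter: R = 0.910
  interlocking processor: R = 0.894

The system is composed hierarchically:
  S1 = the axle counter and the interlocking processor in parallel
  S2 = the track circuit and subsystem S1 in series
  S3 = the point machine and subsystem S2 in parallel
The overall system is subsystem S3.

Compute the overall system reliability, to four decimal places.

Parallel (axle counter and interlocking processor): 1 − (1 − 0.910000)(1 − 0.894000) = 0.990460
Series (track circuit and [0.990460]): 0.777000 × 0.990460 = 0.769587
Parallel (point machine and [0.769587]): 1 − (1 − 0.906000)(1 − 0.769587) = 0.9783

0.9783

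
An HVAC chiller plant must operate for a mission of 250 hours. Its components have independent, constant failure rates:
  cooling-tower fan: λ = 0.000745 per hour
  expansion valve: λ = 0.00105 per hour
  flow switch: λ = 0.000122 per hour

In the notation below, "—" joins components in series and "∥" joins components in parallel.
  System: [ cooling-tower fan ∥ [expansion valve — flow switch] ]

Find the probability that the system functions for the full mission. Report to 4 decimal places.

R(cooling-tower fan) = exp(−0.000745 × 250) = 0.830066
R(expansion valve) = exp(−0.00105 × 250) = 0.769126
R(flow switch) = exp(−0.000122 × 250) = 0.969960
Series (expansion valve and flow switch): 0.769126 × 0.969960 = 0.746021
Parallel (cooling-tower fan and [0.746021]): 1 − (1 − 0.830066)(1 − 0.746021) = 0.9568

0.9568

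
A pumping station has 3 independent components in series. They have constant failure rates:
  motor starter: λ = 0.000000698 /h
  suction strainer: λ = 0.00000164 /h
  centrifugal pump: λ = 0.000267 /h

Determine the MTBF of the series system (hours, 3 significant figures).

3710

Series of exponential components: λ_sys = Σ λ_i
λ_sys = 0.000000698 + 0.00000164 + 0.000267 = 2.6934e-04 /h
MTBF = 1 / λ_sys = 3710 h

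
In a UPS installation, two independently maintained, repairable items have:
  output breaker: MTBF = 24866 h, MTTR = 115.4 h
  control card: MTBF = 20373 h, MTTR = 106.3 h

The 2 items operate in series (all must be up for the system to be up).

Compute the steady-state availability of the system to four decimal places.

A(output breaker) = MTBF/(MTBF+MTTR) = 24866/(24866+115.4) = 0.995381
A(control card) = MTBF/(MTBF+MTTR) = 20373/(20373+106.3) = 0.994809
Series availability: 0.995381 × 0.994809 = 0.9902

0.9902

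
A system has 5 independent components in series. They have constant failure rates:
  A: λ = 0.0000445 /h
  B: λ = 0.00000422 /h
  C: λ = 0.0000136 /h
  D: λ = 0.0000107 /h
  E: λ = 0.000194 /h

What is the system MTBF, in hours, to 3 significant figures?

3750

Series of exponential components: λ_sys = Σ λ_i
λ_sys = 0.0000445 + 0.00000422 + 0.0000136 + 0.0000107 + 0.000194 = 2.6702e-04 /h
MTBF = 1 / λ_sys = 3750 h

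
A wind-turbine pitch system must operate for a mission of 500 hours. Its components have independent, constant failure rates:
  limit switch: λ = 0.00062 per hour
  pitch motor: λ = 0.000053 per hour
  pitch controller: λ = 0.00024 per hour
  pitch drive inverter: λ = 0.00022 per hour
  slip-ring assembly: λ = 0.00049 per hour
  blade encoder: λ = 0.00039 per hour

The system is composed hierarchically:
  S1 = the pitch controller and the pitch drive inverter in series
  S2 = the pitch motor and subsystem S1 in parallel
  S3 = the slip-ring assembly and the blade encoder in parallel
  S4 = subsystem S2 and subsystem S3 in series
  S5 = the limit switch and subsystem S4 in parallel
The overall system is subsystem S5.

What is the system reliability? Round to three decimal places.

0.988

R(limit switch) = exp(−0.00062 × 500) = 0.73345
R(pitch motor) = exp(−0.000053 × 500) = 0.97385
R(pitch controller) = exp(−0.00024 × 500) = 0.88692
R(pitch drive inverter) = exp(−0.00022 × 500) = 0.89583
R(slip-ring assembly) = exp(−0.00049 × 500) = 0.78270
R(blade encoder) = exp(−0.00039 × 500) = 0.82283
Series (pitch controller and pitch drive inverter): 0.88692 × 0.89583 = 0.79453
Parallel (pitch motor and [0.79453]): 1 − (1 − 0.97385)(1 − 0.79453) = 0.99463
Parallel (slip-ring assembly and blade encoder): 1 − (1 − 0.78270)(1 − 0.82283) = 0.96150
Series ([0.99463] and [0.96150]): 0.99463 × 0.96150 = 0.95634
Parallel (limit switch and [0.95634]): 1 − (1 − 0.73345)(1 − 0.95634) = 0.988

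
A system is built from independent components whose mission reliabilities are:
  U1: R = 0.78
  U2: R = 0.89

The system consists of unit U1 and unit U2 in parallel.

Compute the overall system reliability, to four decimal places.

0.9758

Parallel (U1 and U2): 1 − (1 − 0.780000)(1 − 0.890000) = 0.9758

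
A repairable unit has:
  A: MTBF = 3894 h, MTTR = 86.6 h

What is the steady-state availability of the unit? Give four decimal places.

A(A) = MTBF/(MTBF+MTTR) = 3894/(3894+86.6) = 0.9782

0.9782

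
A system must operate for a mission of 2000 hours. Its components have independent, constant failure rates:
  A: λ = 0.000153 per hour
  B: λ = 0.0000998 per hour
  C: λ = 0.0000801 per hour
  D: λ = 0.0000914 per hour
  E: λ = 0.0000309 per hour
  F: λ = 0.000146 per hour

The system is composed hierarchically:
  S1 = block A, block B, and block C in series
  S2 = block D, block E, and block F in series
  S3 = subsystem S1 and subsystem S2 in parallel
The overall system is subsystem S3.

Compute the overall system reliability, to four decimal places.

R(A) = exp(−0.000153 × 2000) = 0.736387
R(B) = exp(−0.0000998 × 2000) = 0.819058
R(C) = exp(−0.0000801 × 2000) = 0.851973
R(D) = exp(−0.0000914 × 2000) = 0.832935
R(E) = exp(−0.0000309 × 2000) = 0.940071
R(F) = exp(−0.000146 × 2000) = 0.746769
Series (A, B, and C): 0.736387 × 0.819058 × 0.851973 = 0.513862
Series (D, E, and F): 0.832935 × 0.940071 × 0.746769 = 0.584734
Parallel ([0.513862] and [0.584734]): 1 − (1 − 0.513862)(1 − 0.584734) = 0.7981

0.7981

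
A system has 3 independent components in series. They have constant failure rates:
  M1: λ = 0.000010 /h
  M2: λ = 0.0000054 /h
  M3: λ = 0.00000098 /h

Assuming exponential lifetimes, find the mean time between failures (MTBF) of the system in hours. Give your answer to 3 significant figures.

61100

Series of exponential components: λ_sys = Σ λ_i
λ_sys = 0.000010 + 0.0000054 + 0.00000098 = 1.6380e-05 /h
MTBF = 1 / λ_sys = 61100 h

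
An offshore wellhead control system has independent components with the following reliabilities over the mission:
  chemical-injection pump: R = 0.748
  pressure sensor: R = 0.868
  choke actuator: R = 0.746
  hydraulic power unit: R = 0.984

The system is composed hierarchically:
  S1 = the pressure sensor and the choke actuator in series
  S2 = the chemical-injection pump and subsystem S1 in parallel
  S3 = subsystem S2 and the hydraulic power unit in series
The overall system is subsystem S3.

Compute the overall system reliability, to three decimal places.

0.897

Series (pressure sensor and choke actuator): 0.86800 × 0.74600 = 0.64753
Parallel (chemical-injection pump and [0.64753]): 1 − (1 − 0.74800)(1 − 0.64753) = 0.91118
Series ([0.91118] and hydraulic power unit): 0.91118 × 0.98400 = 0.897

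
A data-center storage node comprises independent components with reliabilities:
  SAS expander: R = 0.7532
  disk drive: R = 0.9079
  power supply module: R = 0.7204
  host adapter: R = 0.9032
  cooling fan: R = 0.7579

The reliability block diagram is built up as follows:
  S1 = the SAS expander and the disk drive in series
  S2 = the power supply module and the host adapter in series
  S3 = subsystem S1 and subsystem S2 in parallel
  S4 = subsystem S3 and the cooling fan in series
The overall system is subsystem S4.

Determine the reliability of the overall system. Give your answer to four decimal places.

Series (SAS expander and disk drive): 0.753200 × 0.907900 = 0.683830
Series (power supply module and host adapter): 0.720400 × 0.903200 = 0.650665
Parallel ([0.683830] and [0.650665]): 1 − (1 − 0.683830)(1 − 0.650665) = 0.889551
Series ([0.889551] and cooling fan): 0.889551 × 0.757900 = 0.6742

0.6742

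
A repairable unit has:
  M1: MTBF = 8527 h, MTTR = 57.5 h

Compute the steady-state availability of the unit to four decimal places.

0.9933

A(M1) = MTBF/(MTBF+MTTR) = 8527/(8527+57.5) = 0.9933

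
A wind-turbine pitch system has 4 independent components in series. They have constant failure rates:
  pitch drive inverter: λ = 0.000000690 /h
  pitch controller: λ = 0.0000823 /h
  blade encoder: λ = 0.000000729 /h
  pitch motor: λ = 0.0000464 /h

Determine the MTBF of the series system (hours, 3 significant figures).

7690

Series of exponential components: λ_sys = Σ λ_i
λ_sys = 0.000000690 + 0.0000823 + 0.000000729 + 0.0000464 = 1.3012e-04 /h
MTBF = 1 / λ_sys = 7690 h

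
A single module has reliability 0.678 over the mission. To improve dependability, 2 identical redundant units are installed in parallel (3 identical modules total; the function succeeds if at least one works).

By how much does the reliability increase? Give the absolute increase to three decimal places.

0.289

R_before = 0.678
R_after = 1 − (1 − 0.678)^3 = 0.967
ΔR = 0.967 − 0.678 = 0.289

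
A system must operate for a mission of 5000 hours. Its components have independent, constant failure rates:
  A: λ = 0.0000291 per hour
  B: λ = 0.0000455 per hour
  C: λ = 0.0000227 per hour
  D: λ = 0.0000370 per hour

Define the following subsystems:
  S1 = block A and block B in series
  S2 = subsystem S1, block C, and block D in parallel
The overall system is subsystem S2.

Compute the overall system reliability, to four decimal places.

0.9944

R(A) = exp(−0.0000291 × 5000) = 0.864590
R(B) = exp(−0.0000455 × 5000) = 0.796522
R(C) = exp(−0.0000227 × 5000) = 0.892704
R(D) = exp(−0.0000370 × 5000) = 0.831104
Series (A and B): 0.864590 × 0.796522 = 0.688665
Parallel ([0.688665], C, and D): 1 − (1 − 0.688665)(1 − 0.892704)(1 − 0.831104) = 0.9944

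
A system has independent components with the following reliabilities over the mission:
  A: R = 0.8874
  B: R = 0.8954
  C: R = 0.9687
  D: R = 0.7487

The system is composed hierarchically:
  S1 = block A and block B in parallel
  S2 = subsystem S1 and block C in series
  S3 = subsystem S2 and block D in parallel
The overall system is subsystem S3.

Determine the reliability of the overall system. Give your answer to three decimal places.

Parallel (A and B): 1 − (1 − 0.88740)(1 − 0.89540) = 0.98822
Series ([0.98822] and C): 0.98822 × 0.96870 = 0.95729
Parallel ([0.95729] and D): 1 − (1 − 0.95729)(1 − 0.74870) = 0.989

0.989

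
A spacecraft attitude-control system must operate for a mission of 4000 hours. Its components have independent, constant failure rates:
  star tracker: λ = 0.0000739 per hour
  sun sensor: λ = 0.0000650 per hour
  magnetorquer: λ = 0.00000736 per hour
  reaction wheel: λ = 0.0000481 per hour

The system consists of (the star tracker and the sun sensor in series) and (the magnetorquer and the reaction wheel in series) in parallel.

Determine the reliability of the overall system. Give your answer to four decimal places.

0.9152

R(star tracker) = exp(−0.0000739 × 4000) = 0.744085
R(sun sensor) = exp(−0.0000650 × 4000) = 0.771052
R(magnetorquer) = exp(−0.00000736 × 4000) = 0.970989
R(reaction wheel) = exp(−0.0000481 × 4000) = 0.824977
Series (star tracker and sun sensor): 0.744085 × 0.771052 = 0.573728
Series (magnetorquer and reaction wheel): 0.970989 × 0.824977 = 0.801044
Parallel ([0.573728] and [0.801044]): 1 − (1 − 0.573728)(1 − 0.801044) = 0.9152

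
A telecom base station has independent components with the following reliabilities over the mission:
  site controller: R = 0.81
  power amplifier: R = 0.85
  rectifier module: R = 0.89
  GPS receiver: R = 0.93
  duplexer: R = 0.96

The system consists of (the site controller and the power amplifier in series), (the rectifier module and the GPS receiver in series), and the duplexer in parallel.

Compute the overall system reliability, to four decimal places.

0.9979

Series (site controller and power amplifier): 0.810000 × 0.850000 = 0.688500
Series (rectifier module and GPS receiver): 0.890000 × 0.930000 = 0.827700
Parallel ([0.688500], [0.827700], and duplexer): 1 − (1 − 0.688500)(1 − 0.827700)(1 − 0.960000) = 0.9979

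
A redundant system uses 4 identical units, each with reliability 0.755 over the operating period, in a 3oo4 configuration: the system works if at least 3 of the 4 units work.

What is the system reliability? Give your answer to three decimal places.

R = Σ_{i=3}^{4} C(4,i) p^i (1−p)^{4−i} with p = 0.755
C(4,3)·0.755^3·0.245^1 = 0.42176
C(4,4)·0.755^4·0.245^0 = 0.32493
Sum = 0.747

0.747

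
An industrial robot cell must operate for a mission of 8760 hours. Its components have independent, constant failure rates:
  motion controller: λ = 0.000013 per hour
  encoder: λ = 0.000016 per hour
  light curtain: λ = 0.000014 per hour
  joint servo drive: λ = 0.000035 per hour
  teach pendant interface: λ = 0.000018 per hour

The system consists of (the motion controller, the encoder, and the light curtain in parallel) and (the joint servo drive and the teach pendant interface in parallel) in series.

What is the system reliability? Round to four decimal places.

R(motion controller) = exp(−0.000013 × 8760) = 0.892365
R(encoder) = exp(−0.000016 × 8760) = 0.869219
R(light curtain) = exp(−0.000014 × 8760) = 0.884582
R(joint servo drive) = exp(−0.000035 × 8760) = 0.735945
R(teach pendant interface) = exp(−0.000018 × 8760) = 0.854123
Parallel (motion controller, encoder, and light curtain): 1 − (1 − 0.892365)(1 − 0.869219)(1 − 0.884582) = 0.998375
Parallel (joint servo drive and teach pendant interface): 1 − (1 − 0.735945)(1 − 0.854123) = 0.961480
Series ([0.998375] and [0.961480]): 0.998375 × 0.961480 = 0.9599

0.9599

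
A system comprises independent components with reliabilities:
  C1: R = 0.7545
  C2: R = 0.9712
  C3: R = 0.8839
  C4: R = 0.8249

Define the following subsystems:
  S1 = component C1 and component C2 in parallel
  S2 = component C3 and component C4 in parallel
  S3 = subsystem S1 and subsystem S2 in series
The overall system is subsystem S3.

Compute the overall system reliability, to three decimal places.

0.973

Parallel (C1 and C2): 1 − (1 − 0.75450)(1 − 0.97120) = 0.99293
Parallel (C3 and C4): 1 − (1 − 0.88390)(1 − 0.82490) = 0.97967
Series ([0.99293] and [0.97967]): 0.99293 × 0.97967 = 0.973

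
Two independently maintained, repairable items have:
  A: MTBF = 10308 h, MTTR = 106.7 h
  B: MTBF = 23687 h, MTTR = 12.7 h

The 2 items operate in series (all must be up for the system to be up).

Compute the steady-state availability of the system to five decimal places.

A(A) = MTBF/(MTBF+MTTR) = 10308/(10308+106.7) = 0.989755
A(B) = MTBF/(MTBF+MTTR) = 23687/(23687+12.7) = 0.999464
Series availability: 0.989755 × 0.999464 = 0.98922

0.98922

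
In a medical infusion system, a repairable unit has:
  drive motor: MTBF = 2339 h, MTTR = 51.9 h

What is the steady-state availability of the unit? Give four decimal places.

A(drive motor) = MTBF/(MTBF+MTTR) = 2339/(2339+51.9) = 0.9783

0.9783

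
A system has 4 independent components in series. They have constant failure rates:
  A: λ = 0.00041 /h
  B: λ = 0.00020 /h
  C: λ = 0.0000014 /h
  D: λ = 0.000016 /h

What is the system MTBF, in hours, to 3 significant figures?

1590

Series of exponential components: λ_sys = Σ λ_i
λ_sys = 0.00041 + 0.00020 + 0.0000014 + 0.000016 = 6.2740e-04 /h
MTBF = 1 / λ_sys = 1590 h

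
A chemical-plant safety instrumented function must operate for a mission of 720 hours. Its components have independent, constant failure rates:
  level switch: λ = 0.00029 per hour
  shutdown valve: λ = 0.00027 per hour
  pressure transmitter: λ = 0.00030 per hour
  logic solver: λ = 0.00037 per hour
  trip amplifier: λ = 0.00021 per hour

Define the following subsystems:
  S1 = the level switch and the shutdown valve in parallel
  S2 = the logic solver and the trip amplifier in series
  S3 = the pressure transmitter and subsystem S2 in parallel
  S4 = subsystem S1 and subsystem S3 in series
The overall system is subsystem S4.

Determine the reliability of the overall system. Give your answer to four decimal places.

R(level switch) = exp(−0.00029 × 720) = 0.811558
R(shutdown valve) = exp(−0.00027 × 720) = 0.823329
R(pressure transmitter) = exp(−0.00030 × 720) = 0.805735
R(logic solver) = exp(−0.00037 × 720) = 0.766133
R(trip amplifier) = exp(−0.00021 × 720) = 0.859676
Parallel (level switch and shutdown valve): 1 − (1 − 0.811558)(1 − 0.823329) = 0.966708
Series (logic solver and trip amplifier): 0.766133 × 0.859676 = 0.658626
Parallel (pressure transmitter and [0.658626]): 1 − (1 − 0.805735)(1 − 0.658626) = 0.933683
Series ([0.966708] and [0.933683]): 0.966708 × 0.933683 = 0.9026

0.9026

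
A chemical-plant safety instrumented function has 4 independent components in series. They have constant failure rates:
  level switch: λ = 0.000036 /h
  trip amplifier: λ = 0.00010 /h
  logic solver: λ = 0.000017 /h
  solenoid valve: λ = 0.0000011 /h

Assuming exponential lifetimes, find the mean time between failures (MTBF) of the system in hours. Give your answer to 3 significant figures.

6490

Series of exponential components: λ_sys = Σ λ_i
λ_sys = 0.000036 + 0.00010 + 0.000017 + 0.0000011 = 1.5410e-04 /h
MTBF = 1 / λ_sys = 6490 h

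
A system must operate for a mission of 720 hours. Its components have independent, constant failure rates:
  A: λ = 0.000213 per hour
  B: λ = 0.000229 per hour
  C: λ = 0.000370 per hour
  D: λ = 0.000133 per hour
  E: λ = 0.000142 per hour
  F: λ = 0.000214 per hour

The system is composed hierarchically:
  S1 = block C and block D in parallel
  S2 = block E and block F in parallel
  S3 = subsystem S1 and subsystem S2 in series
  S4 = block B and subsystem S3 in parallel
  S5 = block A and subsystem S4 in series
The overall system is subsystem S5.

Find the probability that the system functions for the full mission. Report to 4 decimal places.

0.8533

R(A) = exp(−0.000213 × 720) = 0.857821
R(B) = exp(−0.000229 × 720) = 0.847995
R(C) = exp(−0.000370 × 720) = 0.766133
R(D) = exp(−0.000133 × 720) = 0.908682
R(E) = exp(−0.000142 × 720) = 0.902813
R(F) = exp(−0.000214 × 720) = 0.857203
Parallel (C and D): 1 − (1 − 0.766133)(1 − 0.908682) = 0.978644
Parallel (E and F): 1 − (1 − 0.902813)(1 − 0.857203) = 0.986122
Series ([0.978644] and [0.986122]): 0.978644 × 0.986122 = 0.965062
Parallel (B and [0.965062]): 1 − (1 − 0.847995)(1 − 0.965062) = 0.994689
Series (A and [0.994689]): 0.857821 × 0.994689 = 0.8533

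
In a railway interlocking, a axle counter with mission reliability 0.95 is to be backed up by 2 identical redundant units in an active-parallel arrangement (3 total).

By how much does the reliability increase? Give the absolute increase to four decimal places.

R_before = 0.95
R_after = 1 − (1 − 0.95)^3 = 0.9999
ΔR = 0.9999 − 0.95 = 0.0499

0.0499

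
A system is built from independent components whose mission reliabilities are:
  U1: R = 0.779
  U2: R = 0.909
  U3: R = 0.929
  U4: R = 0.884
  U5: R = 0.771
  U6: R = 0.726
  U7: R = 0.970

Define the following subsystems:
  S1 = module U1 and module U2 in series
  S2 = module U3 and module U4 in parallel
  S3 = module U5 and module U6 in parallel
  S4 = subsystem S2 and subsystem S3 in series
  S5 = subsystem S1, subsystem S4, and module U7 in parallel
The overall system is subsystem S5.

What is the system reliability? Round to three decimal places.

0.999

Series (U1 and U2): 0.77900 × 0.90900 = 0.70811
Parallel (U3 and U4): 1 − (1 − 0.92900)(1 − 0.88400) = 0.99176
Parallel (U5 and U6): 1 − (1 − 0.77100)(1 − 0.72600) = 0.93725
Series ([0.99176] and [0.93725]): 0.99176 × 0.93725 = 0.92953
Parallel ([0.70811], [0.92953], and U7): 1 − (1 − 0.70811)(1 − 0.92953)(1 − 0.97000) = 0.999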